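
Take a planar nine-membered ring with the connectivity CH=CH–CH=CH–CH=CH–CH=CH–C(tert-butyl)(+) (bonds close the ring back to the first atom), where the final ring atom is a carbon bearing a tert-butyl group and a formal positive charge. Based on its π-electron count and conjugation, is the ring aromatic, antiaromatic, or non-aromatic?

All ring atoms are sp² and supply a p orbital to the ring (each doubly-bonded ring atom is sp² with one p-orbital electron; the carbocation has an empty p orbital); the conjugation is uninterrupted.
Counting π electrons: 4 × 2 = 8 from the double-bond units + 0 from the C(tert-butyl)(+) atom = 8.
With 8 = 4·2 π electrons, Hückel's rule classifies the planar ring as antiaromatic.

Antiaromatic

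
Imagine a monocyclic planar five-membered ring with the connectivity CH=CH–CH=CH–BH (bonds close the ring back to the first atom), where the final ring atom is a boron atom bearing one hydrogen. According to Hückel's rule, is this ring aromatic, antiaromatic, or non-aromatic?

Antiaromatic

Check conjugation: each doubly-bonded ring atom is sp² with one p-orbital electron; the boron has an empty p orbital — every position has a p orbital, so the cyclic π system is continuous.
Counting π electrons: 2 × 2 = 4 from the double-bond units + 0 from the BH atom = 4.
4 = 4(1); a planar, fully conjugated 4n system is antiaromatic.
(This ring is borole.)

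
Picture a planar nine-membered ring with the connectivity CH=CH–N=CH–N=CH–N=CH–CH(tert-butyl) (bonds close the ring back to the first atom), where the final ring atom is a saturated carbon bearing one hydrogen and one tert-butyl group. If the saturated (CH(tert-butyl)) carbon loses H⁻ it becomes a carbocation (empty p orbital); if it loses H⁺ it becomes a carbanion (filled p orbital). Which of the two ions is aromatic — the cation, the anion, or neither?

Once that carbon is sp², every ring atom has a p orbital and both ions are fully conjugated.
Cation: 4 × 2 + 0 = 8 π electrons → 4(2), antiaromatic.
Anion: 4 × 2 + 2 = 10 π electrons → 4(2)+2, aromatic.

The anion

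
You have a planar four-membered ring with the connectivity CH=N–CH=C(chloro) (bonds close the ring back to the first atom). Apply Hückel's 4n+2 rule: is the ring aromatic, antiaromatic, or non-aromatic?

All ring atoms are sp² and supply a p orbital to the ring (the double-bond atoms are sp², each contributing one p electron; each sp² =N– keeps its lone pair in-plane and puts one electron into the π system); the conjugation is uninterrupted.
Tallying contributions gives 2 × 2 = 4 from the 2 double-bond units.
A 4n π count (4, n = 1) in a planar conjugated ring means antiaromatic.

Antiaromatic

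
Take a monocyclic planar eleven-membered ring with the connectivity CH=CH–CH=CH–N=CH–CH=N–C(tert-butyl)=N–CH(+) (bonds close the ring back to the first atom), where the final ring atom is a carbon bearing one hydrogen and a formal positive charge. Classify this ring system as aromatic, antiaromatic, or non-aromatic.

Aromatic

Check conjugation: every atom in a ring double bond is sp² and brings one electron to the p orbital; each =N– nitrogen is pyridine-type (lone pair in the sp² plane, one electron in the p orbital); the carbocation has an empty p orbital — every position has a p orbital, so the cyclic π system is continuous.
Adding the contributions, 5 × 2 = 10 from the double-bond units + 0 from the CH(+) atom = 10.
With 10 π electrons (n = 2), the Hückel 4n+2 condition holds.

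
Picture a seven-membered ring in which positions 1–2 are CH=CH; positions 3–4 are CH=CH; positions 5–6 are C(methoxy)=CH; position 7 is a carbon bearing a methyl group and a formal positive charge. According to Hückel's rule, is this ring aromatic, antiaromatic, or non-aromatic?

Aromatic

Every ring atom contributes a p orbital perpendicular to the ring (the double-bond atoms are sp², each contributing one p electron; the carbocation has an empty p orbital), so the π system is cyclic and fully conjugated.
Tallying contributions gives 3 × 2 = 6 from the double-bond units + 0 from the C(methyl)(+) atom = 6.
With 6 π electrons (n = 1), the Hückel 4n+2 condition holds.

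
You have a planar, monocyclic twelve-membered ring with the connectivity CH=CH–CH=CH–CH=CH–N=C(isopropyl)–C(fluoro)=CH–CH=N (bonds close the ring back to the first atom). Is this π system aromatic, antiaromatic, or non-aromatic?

Antiaromatic

The p orbitals form a continuous loop: every atom in a ring double bond is sp² and brings one electron to the p orbital; each sp² =N– keeps its lone pair in-plane and puts one electron into the π system. The ring is fully conjugated.
Counting π electrons: 6 × 2 = 12 from the 6 double-bond units.
A 4n π count (12, n = 3) in a planar conjugated ring means antiaromatic.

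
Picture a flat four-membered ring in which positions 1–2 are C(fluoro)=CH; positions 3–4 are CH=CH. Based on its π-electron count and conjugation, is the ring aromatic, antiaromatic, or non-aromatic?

The p orbitals form a continuous loop: each doubly-bonded ring atom is sp² with one p-orbital electron. The ring is fully conjugated.
Tallying contributions gives 2 × 2 = 4 from the 2 double-bond units.
4 = 4(1); a planar, fully conjugated 4n system is antiaromatic.

Antiaromatic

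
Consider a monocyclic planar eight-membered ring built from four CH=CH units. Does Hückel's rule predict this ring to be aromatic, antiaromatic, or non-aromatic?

All ring atoms are sp² and supply a p orbital to the ring (every atom in a ring double bond is sp² and brings one electron to the p orbital); the conjugation is uninterrupted.
Tallying contributions gives 4 × 2 = 8 from the 4 double-bond units.
8 is a 4n count (n = 2), so the planar conjugated ring is antiaromatic.
This is cyclooctatetraene.

Antiaromatic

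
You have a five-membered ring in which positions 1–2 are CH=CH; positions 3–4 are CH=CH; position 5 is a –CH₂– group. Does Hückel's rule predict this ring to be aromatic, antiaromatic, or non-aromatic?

Because the tetrahedral CH₂ carbon is sp³ and has no p orbital in the ring π system at the CH2 position, the π system cannot extend all the way around the ring.
Without a continuous loop of overlapping p orbitals the Hückel electron count never comes into play.

Non-aromatic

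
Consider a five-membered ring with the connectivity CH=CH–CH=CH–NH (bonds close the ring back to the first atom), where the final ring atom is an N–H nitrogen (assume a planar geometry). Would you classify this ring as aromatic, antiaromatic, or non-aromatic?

All ring atoms are sp² and supply a p orbital to the ring (every atom in a ring double bond is sp² and brings one electron to the p orbital; the pyrrole-type nitrogen donates its lone pair from the p orbital); the conjugation is uninterrupted.
π-electron count: 2 × 2 = 4 from the double-bond units + 2 from the NH atom = 6.
That gives a 4n+2 count (6, n = 1).
This is pyrrole.

Aromatic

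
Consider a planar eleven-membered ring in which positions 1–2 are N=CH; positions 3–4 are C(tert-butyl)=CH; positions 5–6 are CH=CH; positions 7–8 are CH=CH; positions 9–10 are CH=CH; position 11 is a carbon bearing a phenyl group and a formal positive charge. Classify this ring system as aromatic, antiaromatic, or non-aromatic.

The p orbitals form a continuous loop: each doubly-bonded ring atom is sp² with one p-orbital electron; each sp² =N– keeps its lone pair in-plane and puts one electron into the π system; the carbocation has an empty p orbital. The ring is fully conjugated.
π-electron count: 5 × 2 = 10 from the double-bond units + 0 from the C(phenyl)(+) atom = 10.
Since 10 = 4·2 + 2, the ring meets the 4n+2 criterion.

Aromatic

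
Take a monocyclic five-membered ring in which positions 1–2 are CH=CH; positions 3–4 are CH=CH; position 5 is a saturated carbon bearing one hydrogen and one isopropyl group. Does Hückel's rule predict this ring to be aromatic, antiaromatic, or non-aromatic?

The CH(isopropyl) carbon is saturated: that saturated carbon is sp³ and has no p orbital in the ring π system. Conjugation is not continuous around the ring.
Without a continuous loop of overlapping p orbitals the Hückel electron count never comes into play.

Non-aromatic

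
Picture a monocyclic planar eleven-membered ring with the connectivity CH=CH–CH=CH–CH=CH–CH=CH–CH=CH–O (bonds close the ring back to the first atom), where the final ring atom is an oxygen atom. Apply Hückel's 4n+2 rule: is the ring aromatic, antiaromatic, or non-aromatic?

Antiaromatic

All ring atoms are sp² and supply a p orbital to the ring (every atom in a ring double bond is sp² and brings one electron to the p orbital; the oxygen donates one lone pair from its p orbital); the conjugation is uninterrupted.
Counting π electrons: 5 × 2 = 10 from the double-bond units + 2 from the O atom = 12.
12 = 4(3); a planar, fully conjugated 4n system is antiaromatic.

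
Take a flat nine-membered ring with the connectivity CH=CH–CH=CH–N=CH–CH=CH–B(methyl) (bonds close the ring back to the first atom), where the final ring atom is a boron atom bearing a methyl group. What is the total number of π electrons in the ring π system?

8

Check conjugation: each doubly-bonded ring atom is sp² with one p-orbital electron; each =N– nitrogen is pyridine-type (lone pair in the sp² plane, one electron in the p orbital); the boron has an empty p orbital — every position has a p orbital, so the cyclic π system is continuous.
π-electron count: 4 × 2 = 8 from the double-bond units + 0 from the B(methyl) atom = 8.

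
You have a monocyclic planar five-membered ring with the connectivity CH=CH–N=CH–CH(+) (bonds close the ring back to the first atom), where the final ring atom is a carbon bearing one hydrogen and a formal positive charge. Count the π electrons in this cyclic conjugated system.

4

The p orbitals form a continuous loop: each doubly-bonded ring atom is sp² with one p-orbital electron; each =N– nitrogen is pyridine-type (lone pair in the sp² plane, one electron in the p orbital); the carbocation has an empty p orbital. The ring is fully conjugated.
Adding the contributions, 2 × 2 = 4 from the double-bond units + 0 from the CH(+) atom = 4.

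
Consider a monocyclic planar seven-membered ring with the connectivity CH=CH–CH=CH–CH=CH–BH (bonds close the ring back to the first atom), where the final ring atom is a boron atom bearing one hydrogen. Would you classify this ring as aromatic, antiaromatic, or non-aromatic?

Aromatic

Every ring atom contributes a p orbital perpendicular to the ring (each doubly-bonded ring atom is sp² with one p-orbital electron; the boron has an empty p orbital), so the π system is cyclic and fully conjugated.
Adding the contributions, 3 × 2 = 6 from the double-bond units + 0 from the BH atom = 6.
That gives a 4n+2 count (6, n = 1).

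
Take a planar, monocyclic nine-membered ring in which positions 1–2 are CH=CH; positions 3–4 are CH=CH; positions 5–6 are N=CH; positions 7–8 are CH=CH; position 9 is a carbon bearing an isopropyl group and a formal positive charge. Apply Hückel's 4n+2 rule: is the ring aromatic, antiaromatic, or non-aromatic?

Check conjugation: each doubly-bonded ring atom is sp² with one p-orbital electron; each =N– nitrogen is pyridine-type (lone pair in the sp² plane, one electron in the p orbital); the carbocation has an empty p orbital — every position has a p orbital, so the cyclic π system is continuous.
Adding the contributions, 4 × 2 = 8 from the double-bond units + 0 from the C(isopropyl)(+) atom = 8.
With 8 = 4·2 π electrons, Hückel's rule classifies the planar ring as antiaromatic.

Antiaromatic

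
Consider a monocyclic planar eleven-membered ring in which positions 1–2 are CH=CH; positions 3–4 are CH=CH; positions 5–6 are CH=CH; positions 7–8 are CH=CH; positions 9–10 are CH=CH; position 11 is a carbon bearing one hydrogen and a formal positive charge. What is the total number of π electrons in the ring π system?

10

All ring atoms are sp² and supply a p orbital to the ring (every atom in a ring double bond is sp² and brings one electron to the p orbital; the carbocation has an empty p orbital); the conjugation is uninterrupted.
Tallying contributions gives 5 × 2 = 10 from the double-bond units + 0 from the CH(+) atom = 10.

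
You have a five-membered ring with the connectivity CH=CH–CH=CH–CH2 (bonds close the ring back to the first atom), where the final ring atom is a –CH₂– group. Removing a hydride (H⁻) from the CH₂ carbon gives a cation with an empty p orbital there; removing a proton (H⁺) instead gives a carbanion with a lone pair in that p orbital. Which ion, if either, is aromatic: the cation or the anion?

The anion

In both ions every ring atom is sp² and contributes a p orbital, so both rings are fully conjugated.
Cation: 2 × 2 + 0 = 4 π electrons → 4(1), antiaromatic.
Anion: 2 × 2 + 2 = 6 π electrons → 4(1)+2, aromatic.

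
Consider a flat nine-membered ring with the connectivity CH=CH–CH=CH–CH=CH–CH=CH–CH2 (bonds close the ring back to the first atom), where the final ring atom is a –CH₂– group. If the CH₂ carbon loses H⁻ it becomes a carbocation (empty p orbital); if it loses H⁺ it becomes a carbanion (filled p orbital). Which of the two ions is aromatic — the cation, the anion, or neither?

The anion

Both ions have a continuous loop of p orbitals — each ring atom is sp².
Cation: 4 × 2 + 0 = 8 π electrons → 4(2), antiaromatic.
Anion: 4 × 2 + 2 = 10 π electrons → 4(2)+2, aromatic.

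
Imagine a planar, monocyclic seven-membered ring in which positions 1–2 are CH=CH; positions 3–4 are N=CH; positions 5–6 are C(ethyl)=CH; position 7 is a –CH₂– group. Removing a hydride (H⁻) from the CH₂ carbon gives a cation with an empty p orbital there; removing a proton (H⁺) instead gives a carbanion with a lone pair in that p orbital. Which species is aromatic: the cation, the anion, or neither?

Once that carbon is sp², every ring atom has a p orbital and both ions are fully conjugated.
Cation: 3 × 2 + 0 = 6 π electrons → 4(1)+2, aromatic.
Anion: 3 × 2 + 2 = 8 π electrons → 4(2), antiaromatic.

The cation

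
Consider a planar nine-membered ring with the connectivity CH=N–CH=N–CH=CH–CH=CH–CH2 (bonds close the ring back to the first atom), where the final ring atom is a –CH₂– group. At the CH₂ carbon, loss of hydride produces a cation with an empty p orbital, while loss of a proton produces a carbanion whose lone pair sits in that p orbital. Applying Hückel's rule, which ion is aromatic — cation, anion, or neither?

Once that carbon is sp², every ring atom has a p orbital and both ions are fully conjugated.
Cation: 4 × 2 + 0 = 8 π electrons → 4(2), antiaromatic.
Anion: 4 × 2 + 2 = 10 π electrons → 4(2)+2, aromatic.

The anion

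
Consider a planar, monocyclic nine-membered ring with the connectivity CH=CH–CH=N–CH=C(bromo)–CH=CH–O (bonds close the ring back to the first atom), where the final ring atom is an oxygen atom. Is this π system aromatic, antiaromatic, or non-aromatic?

Aromatic

The p orbitals form a continuous loop: each doubly-bonded ring atom is sp² with one p-orbital electron; each sp² =N– keeps its lone pair in-plane and puts one electron into the π system; the oxygen donates one lone pair from its p orbital. The ring is fully conjugated.
π-electron count: 4 × 2 = 8 from the double-bond units + 2 from the O atom = 10.
10 = 4(2) + 2, which satisfies Hückel's 4n+2 rule.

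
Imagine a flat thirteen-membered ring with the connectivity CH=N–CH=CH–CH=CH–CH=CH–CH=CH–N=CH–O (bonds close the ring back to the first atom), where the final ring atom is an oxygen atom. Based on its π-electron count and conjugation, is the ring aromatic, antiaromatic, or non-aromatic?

Every ring atom contributes a p orbital perpendicular to the ring (each doubly-bonded ring atom is sp² with one p-orbital electron; each sp² =N– keeps its lone pair in-plane and puts one electron into the π system; the oxygen donates one lone pair from its p orbital), so the π system is cyclic and fully conjugated.
Counting π electrons: 6 × 2 = 12 from the double-bond units + 2 from the O atom = 14.
That gives a 4n+2 count (14, n = 3).

Aromatic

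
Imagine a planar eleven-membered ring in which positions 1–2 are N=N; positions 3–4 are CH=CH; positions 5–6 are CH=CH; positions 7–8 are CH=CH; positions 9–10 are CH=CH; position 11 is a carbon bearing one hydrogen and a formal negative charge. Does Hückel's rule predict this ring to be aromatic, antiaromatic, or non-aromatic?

The p orbitals form a continuous loop: the double-bond atoms are sp², each contributing one p electron; each =N– nitrogen is pyridine-type (lone pair in the sp² plane, one electron in the p orbital); the carbanion's lone pair occupies the p orbital. The ring is fully conjugated.
π-electron count: 5 × 2 = 10 from the double-bond units + 2 from the CH(-) atom = 12.
With 12 = 4·3 π electrons, Hückel's rule classifies the planar ring as antiaromatic.

Antiaromatic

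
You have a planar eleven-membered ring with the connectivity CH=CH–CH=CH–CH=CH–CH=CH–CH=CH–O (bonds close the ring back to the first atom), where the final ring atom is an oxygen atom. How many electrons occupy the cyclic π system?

Check conjugation: each doubly-bonded ring atom is sp² with one p-orbital electron; the oxygen donates one lone pair from its p orbital — every position has a p orbital, so the cyclic π system is continuous.
Tallying contributions gives 5 × 2 = 10 from the double-bond units + 2 from the O atom = 12.

12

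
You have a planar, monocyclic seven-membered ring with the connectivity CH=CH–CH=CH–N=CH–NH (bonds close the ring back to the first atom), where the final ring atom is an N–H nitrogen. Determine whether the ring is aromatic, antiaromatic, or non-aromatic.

Antiaromatic

Every ring atom contributes a p orbital perpendicular to the ring (every atom in a ring double bond is sp² and brings one electron to the p orbital; the doubly-bonded nitrogens are pyridine-type — their lone pairs lie in the ring plane, leaving one electron in the p orbital; the pyrrole-type nitrogen donates its lone pair from the p orbital), so the π system is cyclic and fully conjugated.
Tallying contributions gives 3 × 2 = 6 from the double-bond units + 2 from the NH atom = 8.
8 is a 4n count (n = 2), so the planar conjugated ring is antiaromatic.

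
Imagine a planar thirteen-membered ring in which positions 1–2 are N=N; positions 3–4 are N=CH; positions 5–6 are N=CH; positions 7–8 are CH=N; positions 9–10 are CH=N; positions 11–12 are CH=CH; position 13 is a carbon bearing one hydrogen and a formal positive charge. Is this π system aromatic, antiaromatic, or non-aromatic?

Antiaromatic

Check conjugation: each doubly-bonded ring atom is sp² with one p-orbital electron; the doubly-bonded nitrogens are pyridine-type — their lone pairs lie in the ring plane, leaving one electron in the p orbital; the carbocation has an empty p orbital — every position has a p orbital, so the cyclic π system is continuous.
Counting π electrons: 6 × 2 = 12 from the double-bond units + 0 from the CH(+) atom = 12.
A 4n π count (12, n = 3) in a planar conjugated ring means antiaromatic.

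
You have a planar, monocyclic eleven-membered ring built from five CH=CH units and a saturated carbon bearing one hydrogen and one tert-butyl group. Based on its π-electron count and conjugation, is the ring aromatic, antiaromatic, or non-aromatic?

Non-aromatic

Because that saturated carbon is sp³ and has no p orbital in the ring π system at the CH(tert-butyl) position, the π system cannot extend all the way around the ring.
Hückel's rule only applies to fully conjugated rings, so this one is simply non-aromatic.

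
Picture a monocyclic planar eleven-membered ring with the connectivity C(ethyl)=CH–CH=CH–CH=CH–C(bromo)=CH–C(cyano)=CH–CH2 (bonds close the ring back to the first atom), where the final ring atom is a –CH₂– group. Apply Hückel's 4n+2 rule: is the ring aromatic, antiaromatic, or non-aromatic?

The CH2 position has four σ bonds — the tetrahedral CH₂ carbon is sp³ and has no p orbital in the ring π system — so the cyclic conjugation is interrupted.
Broken conjugation rules out both aromaticity and antiaromaticity.

Non-aromatic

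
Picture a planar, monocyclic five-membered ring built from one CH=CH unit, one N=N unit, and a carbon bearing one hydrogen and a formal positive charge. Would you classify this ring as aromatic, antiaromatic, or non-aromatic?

The p orbitals form a continuous loop: the double-bond atoms are sp², each contributing one p electron; each sp² =N– keeps its lone pair in-plane and puts one electron into the π system; the carbocation has an empty p orbital. The ring is fully conjugated.
Adding the contributions, 2 × 2 = 4 from the double-bond units + 0 from the CH(+) atom = 4.
4 is a 4n count (n = 1), so the planar conjugated ring is antiaromatic.

Antiaromatic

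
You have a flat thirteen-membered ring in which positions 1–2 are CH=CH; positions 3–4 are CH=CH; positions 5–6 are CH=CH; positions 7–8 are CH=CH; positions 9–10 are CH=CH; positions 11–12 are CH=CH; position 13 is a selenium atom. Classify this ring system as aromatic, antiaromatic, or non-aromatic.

All ring atoms are sp² and supply a p orbital to the ring (each doubly-bonded ring atom is sp² with one p-orbital electron; the selenium donates one lone pair from its p orbital); the conjugation is uninterrupted.
π-electron count: 6 × 2 = 12 from the double-bond units + 2 from the Se atom = 14.
14 = 4(3) + 2, which satisfies Hückel's 4n+2 rule.

Aromatic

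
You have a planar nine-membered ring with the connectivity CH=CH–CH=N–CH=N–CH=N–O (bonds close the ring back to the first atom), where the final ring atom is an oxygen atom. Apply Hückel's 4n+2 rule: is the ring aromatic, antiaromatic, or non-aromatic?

Aromatic

The p orbitals form a continuous loop: the double-bond atoms are sp², each contributing one p electron; each =N– nitrogen is pyridine-type (lone pair in the sp² plane, one electron in the p orbital); the oxygen donates one lone pair from its p orbital. The ring is fully conjugated.
π-electron count: 4 × 2 = 8 from the double-bond units + 2 from the O atom = 10.
With 10 π electrons (n = 2), the Hückel 4n+2 condition holds.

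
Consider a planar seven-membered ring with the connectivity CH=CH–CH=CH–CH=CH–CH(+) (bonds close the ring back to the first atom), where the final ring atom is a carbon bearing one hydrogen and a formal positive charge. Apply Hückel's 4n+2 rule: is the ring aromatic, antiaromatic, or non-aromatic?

Check conjugation: the double-bond atoms are sp², each contributing one p electron; the carbocation has an empty p orbital — every position has a p orbital, so the cyclic π system is continuous.
Tallying contributions gives 3 × 2 = 6 from the double-bond units + 0 from the CH(+) atom = 6.
6 = 4(1) + 2, which satisfies Hückel's 4n+2 rule.

Aromatic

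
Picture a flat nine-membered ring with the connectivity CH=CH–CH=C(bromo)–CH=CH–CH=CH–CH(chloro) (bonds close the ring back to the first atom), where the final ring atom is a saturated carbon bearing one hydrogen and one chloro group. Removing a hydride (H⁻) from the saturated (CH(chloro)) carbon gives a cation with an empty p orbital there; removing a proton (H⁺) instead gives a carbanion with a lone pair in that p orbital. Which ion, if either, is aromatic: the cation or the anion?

The anion

Once that carbon is sp², every ring atom has a p orbital and both ions are fully conjugated.
Cation: 4 × 2 + 0 = 8 π electrons → 4(2), antiaromatic.
Anion: 4 × 2 + 2 = 10 π electrons → 4(2)+2, aromatic.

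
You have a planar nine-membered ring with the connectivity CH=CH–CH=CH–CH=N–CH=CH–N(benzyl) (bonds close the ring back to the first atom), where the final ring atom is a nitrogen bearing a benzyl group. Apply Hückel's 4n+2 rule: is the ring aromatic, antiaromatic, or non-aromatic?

Aromatic

The p orbitals form a continuous loop: each doubly-bonded ring atom is sp² with one p-orbital electron; the doubly-bonded nitrogens are pyridine-type — their lone pairs lie in the ring plane, leaving one electron in the p orbital; the pyrrole-type nitrogen donates its lone pair from the p orbital. The ring is fully conjugated.
π-electron count: 4 × 2 = 8 from the double-bond units + 2 from the N(benzyl) atom = 10.
That gives a 4n+2 count (10, n = 2).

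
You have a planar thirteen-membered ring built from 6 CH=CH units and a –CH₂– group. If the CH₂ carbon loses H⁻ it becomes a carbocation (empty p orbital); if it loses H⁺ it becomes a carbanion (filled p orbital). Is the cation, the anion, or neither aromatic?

The anion

In either ion the ring is fully conjugated: every atom, including the new sp² carbon, supplies a p orbital.
Cation: 6 × 2 + 0 = 12 π electrons → 4(3), antiaromatic.
Anion: 6 × 2 + 2 = 14 π electrons → 4(3)+2, aromatic.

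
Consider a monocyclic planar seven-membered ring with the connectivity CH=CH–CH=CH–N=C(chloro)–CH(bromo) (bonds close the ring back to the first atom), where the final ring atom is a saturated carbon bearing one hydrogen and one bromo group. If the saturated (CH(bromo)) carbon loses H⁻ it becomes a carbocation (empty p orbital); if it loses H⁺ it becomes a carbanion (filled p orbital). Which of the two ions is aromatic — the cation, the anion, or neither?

The cation

In either ion the ring is fully conjugated: every atom, including the new sp² carbon, supplies a p orbital.
Cation: 3 × 2 + 0 = 6 π electrons → 4(1)+2, aromatic.
Anion: 3 × 2 + 2 = 8 π electrons → 4(2), antiaromatic.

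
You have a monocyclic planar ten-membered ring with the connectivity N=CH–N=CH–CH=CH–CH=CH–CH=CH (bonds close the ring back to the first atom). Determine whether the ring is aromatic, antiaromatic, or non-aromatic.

Every ring atom contributes a p orbital perpendicular to the ring (every atom in a ring double bond is sp² and brings one electron to the p orbital; each =N– nitrogen is pyridine-type (lone pair in the sp² plane, one electron in the p orbital)), so the π system is cyclic and fully conjugated.
Tallying contributions gives 5 × 2 = 10 from the 5 double-bond units.
Since 10 = 4·2 + 2, the ring meets the 4n+2 criterion.

Aromatic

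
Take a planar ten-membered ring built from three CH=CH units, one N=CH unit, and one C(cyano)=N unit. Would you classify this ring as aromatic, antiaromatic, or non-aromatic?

Every ring atom contributes a p orbital perpendicular to the ring (every atom in a ring double bond is sp² and brings one electron to the p orbital; the doubly-bonded nitrogens are pyridine-type — their lone pairs lie in the ring plane, leaving one electron in the p orbital), so the π system is cyclic and fully conjugated.
π-electron count: 5 × 2 = 10 from the 5 double-bond units.
That gives a 4n+2 count (10, n = 2).

Aromatic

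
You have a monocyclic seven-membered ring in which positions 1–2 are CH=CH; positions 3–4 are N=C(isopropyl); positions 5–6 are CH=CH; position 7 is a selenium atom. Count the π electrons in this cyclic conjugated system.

Check conjugation: each doubly-bonded ring atom is sp² with one p-orbital electron; each =N– nitrogen is pyridine-type (lone pair in the sp² plane, one electron in the p orbital); the selenium donates one lone pair from its p orbital — every position has a p orbital, so the cyclic π system is continuous.
Counting π electrons: 3 × 2 = 6 from the double-bond units + 2 from the Se atom = 8.

8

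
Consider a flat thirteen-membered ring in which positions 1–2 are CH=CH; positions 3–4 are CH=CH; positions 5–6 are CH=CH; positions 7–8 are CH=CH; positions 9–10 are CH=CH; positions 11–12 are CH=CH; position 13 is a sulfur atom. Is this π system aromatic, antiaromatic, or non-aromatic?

Every ring atom contributes a p orbital perpendicular to the ring (the double-bond atoms are sp², each contributing one p electron; the sulfur donates one lone pair from its p orbital), so the π system is cyclic and fully conjugated.
π-electron count: 6 × 2 = 12 from the double-bond units + 2 from the S atom = 14.
With 14 π electrons (n = 3), the Hückel 4n+2 condition holds.

Aromatic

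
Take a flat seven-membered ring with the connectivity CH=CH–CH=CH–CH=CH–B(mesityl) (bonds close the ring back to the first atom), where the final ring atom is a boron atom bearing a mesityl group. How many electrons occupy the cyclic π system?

6

The p orbitals form a continuous loop: every atom in a ring double bond is sp² and brings one electron to the p orbital; the boron has an empty p orbital. The ring is fully conjugated.
Tallying contributions gives 3 × 2 = 6 from the double-bond units + 0 from the B(mesityl) atom = 6.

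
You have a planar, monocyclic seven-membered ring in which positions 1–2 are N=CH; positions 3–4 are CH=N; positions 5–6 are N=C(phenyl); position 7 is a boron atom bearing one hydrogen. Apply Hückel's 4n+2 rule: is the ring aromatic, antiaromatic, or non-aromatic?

Aromatic

All ring atoms are sp² and supply a p orbital to the ring (the double-bond atoms are sp², each contributing one p electron; each sp² =N– keeps its lone pair in-plane and puts one electron into the π system; the boron has an empty p orbital); the conjugation is uninterrupted.
π-electron count: 3 × 2 = 6 from the double-bond units + 0 from the BH atom = 6.
6 = 4(1) + 2, which satisfies Hückel's 4n+2 rule.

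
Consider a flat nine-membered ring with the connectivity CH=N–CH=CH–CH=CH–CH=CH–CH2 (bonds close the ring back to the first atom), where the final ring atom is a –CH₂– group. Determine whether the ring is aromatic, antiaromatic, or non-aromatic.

Non-aromatic

The CH2 position has four σ bonds — the tetrahedral CH₂ carbon is sp³ and has no p orbital in the ring π system — so the cyclic conjugation is interrupted.
Hückel's rule only applies to fully conjugated rings, so this one is simply non-aromatic.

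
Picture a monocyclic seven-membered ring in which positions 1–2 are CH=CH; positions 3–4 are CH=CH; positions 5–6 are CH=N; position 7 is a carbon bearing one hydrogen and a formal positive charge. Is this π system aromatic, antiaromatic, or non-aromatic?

The p orbitals form a continuous loop: every atom in a ring double bond is sp² and brings one electron to the p orbital; each sp² =N– keeps its lone pair in-plane and puts one electron into the π system; the carbocation has an empty p orbital. The ring is fully conjugated.
Tallying contributions gives 3 × 2 = 6 from the double-bond units + 0 from the CH(+) atom = 6.
With 6 π electrons (n = 1), the Hückel 4n+2 condition holds.

Aromatic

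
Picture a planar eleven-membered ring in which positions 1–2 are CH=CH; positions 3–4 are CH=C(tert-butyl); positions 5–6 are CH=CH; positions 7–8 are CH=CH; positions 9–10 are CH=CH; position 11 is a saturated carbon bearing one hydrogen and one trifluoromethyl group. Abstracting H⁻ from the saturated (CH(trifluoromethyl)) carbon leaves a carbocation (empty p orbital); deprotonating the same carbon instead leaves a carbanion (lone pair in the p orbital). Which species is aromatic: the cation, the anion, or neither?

The cation

In either ion the ring is fully conjugated: every atom, including the new sp² carbon, supplies a p orbital.
Cation: 5 × 2 + 0 = 10 π electrons → 4(2)+2, aromatic.
Anion: 5 × 2 + 2 = 12 π electrons → 4(3), antiaromatic.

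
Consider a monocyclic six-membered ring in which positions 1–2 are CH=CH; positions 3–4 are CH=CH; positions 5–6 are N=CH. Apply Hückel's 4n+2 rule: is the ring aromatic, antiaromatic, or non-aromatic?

Check conjugation: the double-bond atoms are sp², each contributing one p electron; each =N– nitrogen is pyridine-type (lone pair in the sp² plane, one electron in the p orbital) — every position has a p orbital, so the cyclic π system is continuous.
Counting π electrons: 3 × 2 = 6 from the 3 double-bond units.
6 = 4(1) + 2, which satisfies Hückel's 4n+2 rule.

Aromatic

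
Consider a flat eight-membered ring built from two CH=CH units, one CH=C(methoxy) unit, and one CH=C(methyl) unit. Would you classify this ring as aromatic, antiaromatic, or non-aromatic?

Antiaromatic

The p orbitals form a continuous loop: the double-bond atoms are sp², each contributing one p electron. The ring is fully conjugated.
Adding the contributions, 4 × 2 = 8 from the 4 double-bond units.
8 is a 4n count (n = 2), so the planar conjugated ring is antiaromatic.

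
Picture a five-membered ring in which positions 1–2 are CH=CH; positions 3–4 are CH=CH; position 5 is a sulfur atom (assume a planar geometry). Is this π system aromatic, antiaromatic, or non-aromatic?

The p orbitals form a continuous loop: each doubly-bonded ring atom is sp² with one p-orbital electron; the sulfur donates one lone pair from its p orbital. The ring is fully conjugated.
Counting π electrons: 2 × 2 = 4 from the double-bond units + 2 from the S atom = 6.
That gives a 4n+2 count (6, n = 1).
(This ring is thiophene.)

Aromatic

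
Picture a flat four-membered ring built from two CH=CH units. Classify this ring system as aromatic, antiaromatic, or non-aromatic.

The p orbitals form a continuous loop: the double-bond atoms are sp², each contributing one p electron. The ring is fully conjugated.
π-electron count: 2 × 2 = 4 from the 2 double-bond units.
4 = 4(1); a planar, fully conjugated 4n system is antiaromatic.

Antiaromatic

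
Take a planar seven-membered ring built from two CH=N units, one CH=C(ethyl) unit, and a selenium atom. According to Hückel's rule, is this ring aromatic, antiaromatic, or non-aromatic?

Antiaromatic

Check conjugation: the double-bond atoms are sp², each contributing one p electron; each sp² =N– keeps its lone pair in-plane and puts one electron into the π system; the selenium donates one lone pair from its p orbital — every position has a p orbital, so the cyclic π system is continuous.
Adding the contributions, 3 × 2 = 6 from the double-bond units + 2 from the Se atom = 8.
With 8 = 4·2 π electrons, Hückel's rule classifies the planar ring as antiaromatic.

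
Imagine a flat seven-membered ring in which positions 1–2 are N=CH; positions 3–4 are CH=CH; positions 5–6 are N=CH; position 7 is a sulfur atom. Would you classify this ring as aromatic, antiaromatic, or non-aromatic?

The p orbitals form a continuous loop: each doubly-bonded ring atom is sp² with one p-orbital electron; each sp² =N– keeps its lone pair in-plane and puts one electron into the π system; the sulfur donates one lone pair from its p orbital. The ring is fully conjugated.
Adding the contributions, 3 × 2 = 6 from the double-bond units + 2 from the S atom = 8.
8 = 4(2); a planar, fully conjugated 4n system is antiaromatic.

Antiaromatic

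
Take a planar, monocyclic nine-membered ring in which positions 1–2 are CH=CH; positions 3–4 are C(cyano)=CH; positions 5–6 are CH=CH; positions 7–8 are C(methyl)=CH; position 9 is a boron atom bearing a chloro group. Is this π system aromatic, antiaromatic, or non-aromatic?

Every ring atom contributes a p orbital perpendicular to the ring (the double-bond atoms are sp², each contributing one p electron; the boron has an empty p orbital), so the π system is cyclic and fully conjugated.
π-electron count: 4 × 2 = 8 from the double-bond units + 0 from the B(chloro) atom = 8.
8 is a 4n count (n = 2), so the planar conjugated ring is antiaromatic.

Antiaromatic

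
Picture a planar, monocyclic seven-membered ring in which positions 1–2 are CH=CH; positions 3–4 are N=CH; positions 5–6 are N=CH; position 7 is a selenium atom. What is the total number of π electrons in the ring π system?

The p orbitals form a continuous loop: the double-bond atoms are sp², each contributing one p electron; each sp² =N– keeps its lone pair in-plane and puts one electron into the π system; the selenium donates one lone pair from its p orbital. The ring is fully conjugated.
Counting π electrons: 3 × 2 = 6 from the double-bond units + 2 from the Se atom = 8.

8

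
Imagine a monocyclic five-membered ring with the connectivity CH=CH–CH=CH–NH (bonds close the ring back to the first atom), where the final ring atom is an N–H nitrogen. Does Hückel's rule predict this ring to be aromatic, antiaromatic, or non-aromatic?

Aromatic

Every ring atom contributes a p orbital perpendicular to the ring (each doubly-bonded ring atom is sp² with one p-orbital electron; the pyrrole-type nitrogen donates its lone pair from the p orbital), so the π system is cyclic and fully conjugated.
π-electron count: 2 × 2 = 4 from the double-bond units + 2 from the NH atom = 6.
Since 6 = 4·1 + 2, the ring meets the 4n+2 criterion.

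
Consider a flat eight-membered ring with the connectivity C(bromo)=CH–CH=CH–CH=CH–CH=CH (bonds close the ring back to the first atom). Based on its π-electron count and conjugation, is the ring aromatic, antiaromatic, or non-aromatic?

Antiaromatic

Every ring atom contributes a p orbital perpendicular to the ring (the double-bond atoms are sp², each contributing one p electron), so the π system is cyclic and fully conjugated.
Adding the contributions, 4 × 2 = 8 from the 4 double-bond units.
A 4n π count (8, n = 2) in a planar conjugated ring means antiaromatic.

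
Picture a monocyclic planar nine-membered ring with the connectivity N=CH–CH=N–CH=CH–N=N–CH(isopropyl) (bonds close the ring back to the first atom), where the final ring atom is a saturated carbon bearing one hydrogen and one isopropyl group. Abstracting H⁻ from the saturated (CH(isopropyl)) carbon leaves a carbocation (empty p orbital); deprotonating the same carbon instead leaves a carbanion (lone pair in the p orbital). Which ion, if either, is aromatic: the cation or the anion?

In either ion the ring is fully conjugated: every atom, including the new sp² carbon, supplies a p orbital.
Cation: 4 × 2 + 0 = 8 π electrons → 4(2), antiaromatic.
Anion: 4 × 2 + 2 = 10 π electrons → 4(2)+2, aromatic.

The anion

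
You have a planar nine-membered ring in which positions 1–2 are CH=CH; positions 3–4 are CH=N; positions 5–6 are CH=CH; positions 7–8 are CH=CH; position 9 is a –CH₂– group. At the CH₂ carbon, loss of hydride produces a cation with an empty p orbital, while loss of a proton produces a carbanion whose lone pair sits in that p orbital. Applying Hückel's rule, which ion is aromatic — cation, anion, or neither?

The anion

Once that carbon is sp², every ring atom has a p orbital and both ions are fully conjugated.
Cation: 4 × 2 + 0 = 8 π electrons → 4(2), antiaromatic.
Anion: 4 × 2 + 2 = 10 π electrons → 4(2)+2, aromatic.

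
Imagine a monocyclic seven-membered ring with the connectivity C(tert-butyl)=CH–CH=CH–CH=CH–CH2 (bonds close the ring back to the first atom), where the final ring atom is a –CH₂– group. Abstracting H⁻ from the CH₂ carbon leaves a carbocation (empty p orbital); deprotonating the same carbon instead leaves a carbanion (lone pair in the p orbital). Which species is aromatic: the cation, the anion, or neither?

The cation

Both ions have a continuous loop of p orbitals — each ring atom is sp².
Cation: 3 × 2 + 0 = 6 π electrons → 4(1)+2, aromatic.
Anion: 3 × 2 + 2 = 8 π electrons → 4(2), antiaromatic.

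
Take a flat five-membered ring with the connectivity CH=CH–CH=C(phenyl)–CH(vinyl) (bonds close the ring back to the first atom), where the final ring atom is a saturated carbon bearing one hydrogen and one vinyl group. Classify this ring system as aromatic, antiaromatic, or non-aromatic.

At the CH(vinyl) position, that saturated carbon is sp³ and has no p orbital in the ring π system; the ring's p-orbital overlap is broken there.
A ring that is not fully conjugated cannot be aromatic or antiaromatic regardless of its π-electron count.

Non-aromatic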